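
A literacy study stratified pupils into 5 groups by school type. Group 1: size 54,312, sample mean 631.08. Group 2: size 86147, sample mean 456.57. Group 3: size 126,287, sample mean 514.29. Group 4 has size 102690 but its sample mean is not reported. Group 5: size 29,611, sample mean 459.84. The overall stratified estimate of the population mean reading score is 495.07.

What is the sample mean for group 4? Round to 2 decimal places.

Σ Nₕx̄ₕ = N·μ, so 102690·x̄_4 = 399047·495.07 − (54312·631.08 + 86147·456.57 + 126287·514.29 + 29611·459.84).
= 197556198.29 − 152171816.22 = 45384382.07.
x̄_4 = 45384382.07 / 102690 = 441.9552... → 441.96.

441.96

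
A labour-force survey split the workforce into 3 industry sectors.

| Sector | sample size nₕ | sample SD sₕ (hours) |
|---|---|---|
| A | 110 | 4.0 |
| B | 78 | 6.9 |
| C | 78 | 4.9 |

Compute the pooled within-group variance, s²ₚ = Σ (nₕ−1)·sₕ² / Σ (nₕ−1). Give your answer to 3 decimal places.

Degrees of freedom: 109 + 77 + 77 = 263.
Σ(nₕ−1)sₕ² = 109·16 + 77·47.61 + 77·24.01 = 7258.74.
s²ₚ = 7258.74 / 263 = 27.59977... → 27.600.

27.600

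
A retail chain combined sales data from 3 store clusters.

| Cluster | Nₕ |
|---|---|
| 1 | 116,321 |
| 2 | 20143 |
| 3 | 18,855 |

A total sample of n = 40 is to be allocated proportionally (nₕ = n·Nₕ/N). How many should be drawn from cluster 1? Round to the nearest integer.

30

Share of cluster 1 = 116321/155319 = 0.74892.
Allocate 40 × 0.74892 = 29.957... → 30.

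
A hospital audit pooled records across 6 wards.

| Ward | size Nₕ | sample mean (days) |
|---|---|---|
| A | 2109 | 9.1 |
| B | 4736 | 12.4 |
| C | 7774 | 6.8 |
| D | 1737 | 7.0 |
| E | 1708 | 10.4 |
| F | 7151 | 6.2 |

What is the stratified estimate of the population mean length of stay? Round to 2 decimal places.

8.13

N = 2109 + 4736 + 7774 + 1737 + 1708 + 7151 = 25215.
Weight each subgroup mean by Nₕ/N and sum.
Σ Nₕx̄ₕ = 2109·9.1 + 4736·12.4 + 7774·6.8 + 1737·7.0 + 1708·10.4 + 7151·6.2 = 19191.9 + 58726.4 + 52863.2 + 12159 + 17763.2 + 44336.2 = 205039.9.
Divide by N: 205039.9 / 25215 = 8.1317... → 8.13.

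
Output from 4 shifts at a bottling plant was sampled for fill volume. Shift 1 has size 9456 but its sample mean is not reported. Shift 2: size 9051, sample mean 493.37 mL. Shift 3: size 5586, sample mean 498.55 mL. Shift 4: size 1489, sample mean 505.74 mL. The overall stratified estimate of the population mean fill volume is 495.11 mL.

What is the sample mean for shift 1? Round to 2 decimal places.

493.07

N = 9456 + 9051 + 5586 + 1489 = 25582.
Overall total = μ·N = 495.11·25582 = 12665904.02.
Subtract the known strata: 9051·493.37 + 5586·498.55 + 1489·505.74 = 8003439.03.
Remaining total for shift 1: 12665904.02 − 8003439.03 = 4662464.99.
Divide by its size: 4662464.99 / 9456 = 493.0695... → 493.07.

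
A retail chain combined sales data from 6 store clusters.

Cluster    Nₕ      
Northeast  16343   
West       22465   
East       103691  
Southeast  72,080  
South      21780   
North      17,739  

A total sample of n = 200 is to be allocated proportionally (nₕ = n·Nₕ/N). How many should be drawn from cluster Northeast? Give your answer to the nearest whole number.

13

N = 16343 + 22465 + 103691 + 72080 + 21780 + 17739 = 254098.
n_Northeast = 200·16343/254098 = 12.864... → 13.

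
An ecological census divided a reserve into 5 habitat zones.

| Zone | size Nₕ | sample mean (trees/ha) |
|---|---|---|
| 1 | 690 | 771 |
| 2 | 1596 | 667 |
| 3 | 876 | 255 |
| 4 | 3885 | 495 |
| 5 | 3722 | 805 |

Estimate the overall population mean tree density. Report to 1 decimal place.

x̄_st = (Σ Nₕx̄ₕ) / (Σ Nₕ) = (690·771 + 1596·667 + 876·255 + 3885·495 + 3722·805) / 10769
= 6739187 / 10769 = 625.795... → 625.8.

625.8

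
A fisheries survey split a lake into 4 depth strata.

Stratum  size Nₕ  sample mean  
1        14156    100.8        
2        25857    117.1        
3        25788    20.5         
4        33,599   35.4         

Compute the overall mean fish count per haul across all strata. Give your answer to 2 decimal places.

62.10

N = 14156 + 25857 + 25788 + 33599 = 99400.
Weight each subgroup mean by Nₕ/N and sum.
Σ Nₕx̄ₕ = 14156·100.8 + 25857·117.1 + 25788·20.5 + 33599·35.4 = 1426924.8 + 3027854.7 + 528654 + 1189404.6 = 6172838.1.
Divide by N: 6172838.1 / 99400 = 62.1010... → 62.10.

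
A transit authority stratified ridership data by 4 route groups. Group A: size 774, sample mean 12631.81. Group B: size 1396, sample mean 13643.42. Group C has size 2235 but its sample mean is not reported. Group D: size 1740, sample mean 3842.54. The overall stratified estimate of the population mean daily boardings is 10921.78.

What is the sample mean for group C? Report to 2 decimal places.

Σ Nₕx̄ₕ = N·μ, so 2235·x̄_C = 6145·10921.78 − (774·12631.81 + 1396·13643.42 + 1740·3842.54).
= 67114338.1 − 35509254.86 = 31605083.24.
x̄_C = 31605083.24 / 2235 = 14140.9768... → 14140.98.

14140.98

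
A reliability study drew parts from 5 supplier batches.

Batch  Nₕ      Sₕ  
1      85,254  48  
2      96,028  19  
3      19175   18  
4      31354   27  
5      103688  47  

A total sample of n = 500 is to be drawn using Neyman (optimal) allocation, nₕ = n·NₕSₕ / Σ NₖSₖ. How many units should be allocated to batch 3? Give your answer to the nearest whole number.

14

Σ NₕSₕ = 85254·48 + 96028·19 + 19175·18 + 31354·27 + 103688·47 = 11981768.
Share for 3: 345150/11981768 = 0.02881.
n_3 = 500 × 0.02881 = 14.403... → 14.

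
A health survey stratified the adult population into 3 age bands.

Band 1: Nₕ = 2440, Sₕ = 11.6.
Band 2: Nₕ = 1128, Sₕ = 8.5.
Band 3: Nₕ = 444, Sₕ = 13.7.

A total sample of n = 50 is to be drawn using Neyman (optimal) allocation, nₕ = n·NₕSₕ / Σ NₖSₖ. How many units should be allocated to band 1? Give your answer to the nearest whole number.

32

1: NₕSₕ = 2440·11.6 = 28304
2: NₕSₕ = 1128·8.5 = 9588
3: NₕSₕ = 444·13.7 = 6082.8
Σ NₕSₕ = 43974.8.
n_1 = 50·28304/43974.8 = 32.182... → 32.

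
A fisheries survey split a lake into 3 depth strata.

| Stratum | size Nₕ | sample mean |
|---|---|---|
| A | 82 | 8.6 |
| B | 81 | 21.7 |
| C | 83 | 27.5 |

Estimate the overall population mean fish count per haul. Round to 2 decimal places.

19.29

x̄_st = (Σ Nₕx̄ₕ) / (Σ Nₕ) = (82·8.6 + 81·21.7 + 83·27.5) / 246
= 4745.4 / 246 = 19.2902... → 19.29.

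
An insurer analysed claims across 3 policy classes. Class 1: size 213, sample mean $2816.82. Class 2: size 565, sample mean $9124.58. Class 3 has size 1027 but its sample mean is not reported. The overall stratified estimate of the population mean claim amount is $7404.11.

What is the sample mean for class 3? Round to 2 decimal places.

7409.01

Σ Nₕx̄ₕ = N·μ, so 1027·x̄_3 = 1805·7404.11 − (213·2816.82 + 565·9124.58).
= 13364418.55 − 5755370.36 = 7609048.19.
x̄_3 = 7609048.19 / 1027 = 7409.0051... → 7409.01.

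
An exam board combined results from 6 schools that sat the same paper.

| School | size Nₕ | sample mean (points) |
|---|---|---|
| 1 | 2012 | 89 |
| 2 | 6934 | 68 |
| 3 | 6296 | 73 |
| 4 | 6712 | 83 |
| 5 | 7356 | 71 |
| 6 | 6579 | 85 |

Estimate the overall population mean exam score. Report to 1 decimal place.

76.6

N = 35889; weights Wₕ = Nₕ/N = (0.0561, 0.1932, 0.1754, 0.1870, 0.2050, 0.1833).
x̄_st = Σ Wₕ·x̄ₕ = 0.0561·89 + 0.1932·68 + 0.1754·73 + 0.1870·83 + 0.2050·71 + 0.1833·85 ≈ 76.591...
→ 76.6.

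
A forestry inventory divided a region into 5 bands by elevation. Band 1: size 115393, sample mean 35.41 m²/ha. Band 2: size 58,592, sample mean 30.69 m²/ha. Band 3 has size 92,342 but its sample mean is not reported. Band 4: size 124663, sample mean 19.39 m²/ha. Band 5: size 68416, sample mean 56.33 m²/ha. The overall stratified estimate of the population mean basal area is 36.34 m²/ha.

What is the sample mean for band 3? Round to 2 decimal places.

Σ Nₕx̄ₕ = N·μ, so 92342·x̄_3 = 459406·36.34 − (115393·35.41 + 58592·30.69 + 124663·19.39 + 68416·56.33).
= 16694814.04 − 12155343.46 = 4539470.58.
x̄_3 = 4539470.58 / 92342 = 49.1593... → 49.16.

49.16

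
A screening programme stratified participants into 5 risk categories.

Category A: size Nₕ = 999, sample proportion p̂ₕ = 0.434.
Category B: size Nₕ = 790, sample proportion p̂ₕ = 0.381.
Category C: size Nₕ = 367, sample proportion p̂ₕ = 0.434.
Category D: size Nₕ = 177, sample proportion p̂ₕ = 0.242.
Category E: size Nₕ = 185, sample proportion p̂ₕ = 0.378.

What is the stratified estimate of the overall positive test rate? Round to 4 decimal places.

0.3998

N = 999 + 790 + 367 + 177 + 185 = 2518.
Overall proportion = Σ (Nₕ/N)·p̂ₕ.
Σ Nₕp̂ₕ = 433.566 + 300.99 + 159.278 + 42.834 + 69.93 = 1006.598.
1006.598 / 2518 = 0.399761... → 0.3998.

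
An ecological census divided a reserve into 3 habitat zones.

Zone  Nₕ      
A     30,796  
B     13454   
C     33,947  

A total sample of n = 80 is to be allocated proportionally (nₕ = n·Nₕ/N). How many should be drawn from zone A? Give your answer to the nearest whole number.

N = 30796 + 13454 + 33947 = 78197.
n_A = 80·30796/78197 = 31.506... → 32.

32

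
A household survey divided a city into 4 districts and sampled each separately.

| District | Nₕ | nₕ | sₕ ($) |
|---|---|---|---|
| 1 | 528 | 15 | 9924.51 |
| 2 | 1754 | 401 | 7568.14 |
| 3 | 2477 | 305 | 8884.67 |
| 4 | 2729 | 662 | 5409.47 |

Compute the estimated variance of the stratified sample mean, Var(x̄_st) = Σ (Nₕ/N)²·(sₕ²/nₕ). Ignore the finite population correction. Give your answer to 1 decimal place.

N = 7488. Term for each stratum: Wₕ²sₕ²/nₕ.
Var(x̄_st) = 32648.4871 + 7837.2094 + 28320.6427 + 5871.1996 = 74677.5388 → 74677.5.

74677.5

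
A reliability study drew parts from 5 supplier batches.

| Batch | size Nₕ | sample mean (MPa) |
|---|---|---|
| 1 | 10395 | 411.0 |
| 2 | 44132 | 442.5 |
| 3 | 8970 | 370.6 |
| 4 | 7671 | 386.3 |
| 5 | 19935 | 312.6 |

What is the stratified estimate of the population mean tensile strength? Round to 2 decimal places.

398.67

N = 10395 + 44132 + 8970 + 7671 + 19935 = 91103.
The stratified mean weights each stratum mean by its population share Nₕ/N.
Σ Nₕx̄ₕ = 10395·411.0 + 44132·442.5 + 8970·370.6 + 7671·386.3 + 19935·312.6 = 4272345 + 19528410 + 3324282 + 2963307.3 + 6231681 = 36320025.3.
Divide by N: 36320025.3 / 91103 = 398.6699... → 398.67.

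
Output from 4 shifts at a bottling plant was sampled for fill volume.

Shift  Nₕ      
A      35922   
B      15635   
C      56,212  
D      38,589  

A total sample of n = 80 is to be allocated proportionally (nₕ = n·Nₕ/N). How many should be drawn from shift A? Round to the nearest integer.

N = 35922 + 15635 + 56212 + 38589 = 146358.
n_A = 80·35922/146358 = 19.635... → 20.

20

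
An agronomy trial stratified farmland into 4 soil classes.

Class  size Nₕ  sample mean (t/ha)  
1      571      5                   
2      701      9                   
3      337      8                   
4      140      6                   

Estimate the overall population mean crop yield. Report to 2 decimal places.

7.26

N = 571 + 701 + 337 + 140 = 1749.
The stratified mean weights each stratum mean by its population share Nₕ/N.
Σ Nₕx̄ₕ = 571·5 + 701·9 + 337·8 + 140·6 = 2855 + 6309 + 2696 + 840 = 12700.
Divide by N: 12700 / 1749 = 7.2613... → 7.26.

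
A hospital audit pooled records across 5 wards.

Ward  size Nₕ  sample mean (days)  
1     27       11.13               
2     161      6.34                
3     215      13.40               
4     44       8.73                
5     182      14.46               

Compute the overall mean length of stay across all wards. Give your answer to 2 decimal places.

N = 629; weights Wₕ = Nₕ/N = (0.0429, 0.2560, 0.3418, 0.0700, 0.2893).
x̄_st = Σ Wₕ·x̄ₕ = 0.0429·11.13 + 0.2560·6.34 + 0.3418·13.40 + 0.0700·8.73 + 0.2893·14.46 ≈ 11.4755...
→ 11.48.

11.48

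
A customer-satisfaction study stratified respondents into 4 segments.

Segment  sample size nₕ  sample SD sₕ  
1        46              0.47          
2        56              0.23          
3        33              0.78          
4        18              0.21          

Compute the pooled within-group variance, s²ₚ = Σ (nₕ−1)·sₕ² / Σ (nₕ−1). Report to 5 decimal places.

1: (46−1)·0.47² = 45·0.2209 = 9.9405
2: (56−1)·0.23² = 55·0.0529 = 2.9095
3: (33−1)·0.78² = 32·0.6084 = 19.4688
4: (18−1)·0.21² = 17·0.0441 = 0.7497
Numerator = 33.0685; denominator = Σ(nₕ−1) = 149.
s²ₚ = 33.0685/149 = 0.2219362... → 0.22194.

0.22194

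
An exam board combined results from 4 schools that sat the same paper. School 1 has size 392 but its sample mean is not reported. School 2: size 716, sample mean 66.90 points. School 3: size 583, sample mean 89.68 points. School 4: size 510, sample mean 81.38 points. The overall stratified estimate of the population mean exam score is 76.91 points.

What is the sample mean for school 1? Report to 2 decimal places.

70.39

Σ Nₕx̄ₕ = N·μ, so 392·x̄_1 = 2201·76.91 − (716·66.90 + 583·89.68 + 510·81.38).
= 169278.91 − 141687.64 = 27591.27.
x̄_1 = 27591.27 / 392 = 70.3859... → 70.39.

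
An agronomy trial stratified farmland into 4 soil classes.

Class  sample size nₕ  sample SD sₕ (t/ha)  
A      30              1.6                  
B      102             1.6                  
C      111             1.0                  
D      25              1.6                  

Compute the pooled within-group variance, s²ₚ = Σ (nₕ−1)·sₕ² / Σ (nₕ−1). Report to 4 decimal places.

A: (30−1)·1.6² = 29·2.56 = 74.24
B: (102−1)·1.6² = 101·2.56 = 258.56
C: (111−1)·1.0² = 110·1 = 110
D: (25−1)·1.6² = 24·2.56 = 61.44
Numerator = 504.24; denominator = Σ(nₕ−1) = 264.
s²ₚ = 504.24/264 = 1.91 → 1.9100.

1.9100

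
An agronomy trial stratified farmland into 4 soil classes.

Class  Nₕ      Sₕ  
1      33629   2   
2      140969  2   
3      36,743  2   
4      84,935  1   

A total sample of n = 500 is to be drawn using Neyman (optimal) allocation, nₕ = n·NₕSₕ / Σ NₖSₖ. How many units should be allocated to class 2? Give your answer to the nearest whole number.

278

1: NₕSₕ = 33629·2 = 67258
2: NₕSₕ = 140969·2 = 281938
3: NₕSₕ = 36743·2 = 73486
4: NₕSₕ = 84935·1 = 84935
Σ NₕSₕ = 507617.
n_2 = 500·281938/507617 = 277.707... → 278.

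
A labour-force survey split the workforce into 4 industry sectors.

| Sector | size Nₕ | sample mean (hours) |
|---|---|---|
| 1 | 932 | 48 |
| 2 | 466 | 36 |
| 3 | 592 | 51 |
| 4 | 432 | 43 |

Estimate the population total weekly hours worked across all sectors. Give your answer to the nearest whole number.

1: 932·48 = 44736
2: 466·36 = 16776
3: 592·51 = 30192
4: 432·43 = 18576
τ̂ = Σ Nₕx̄ₕ = 110280.

110280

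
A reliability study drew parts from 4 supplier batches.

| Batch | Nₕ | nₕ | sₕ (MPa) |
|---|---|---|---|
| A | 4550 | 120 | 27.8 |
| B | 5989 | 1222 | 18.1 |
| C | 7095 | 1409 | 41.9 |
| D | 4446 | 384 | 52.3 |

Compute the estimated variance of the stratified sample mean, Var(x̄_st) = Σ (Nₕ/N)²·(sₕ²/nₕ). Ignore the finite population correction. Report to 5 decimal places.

N = 22080. Term for each stratum: Wₕ²sₕ²/nₕ.
Var(x̄_st) = 0.27348468 + 0.01972407 + 0.12865412 + 0.28881047 = 0.71067334 → 0.71067.

0.71067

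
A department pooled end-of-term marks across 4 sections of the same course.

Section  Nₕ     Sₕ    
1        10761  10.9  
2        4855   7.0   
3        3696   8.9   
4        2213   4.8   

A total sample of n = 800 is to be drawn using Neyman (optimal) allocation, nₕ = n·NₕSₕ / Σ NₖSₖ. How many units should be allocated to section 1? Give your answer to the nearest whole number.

Σ NₕSₕ = 10761·10.9 + 4855·7.0 + 3696·8.9 + 2213·4.8 = 194796.7.
Share for 1: 117294.9/194796.7 = 0.60214.
n_1 = 800 × 0.60214 = 481.712... → 482.

482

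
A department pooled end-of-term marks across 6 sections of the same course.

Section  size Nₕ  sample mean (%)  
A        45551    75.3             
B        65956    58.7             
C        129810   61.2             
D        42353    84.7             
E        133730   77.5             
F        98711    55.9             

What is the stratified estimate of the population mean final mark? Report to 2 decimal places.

67.26

N = 45551 + 65956 + 129810 + 42353 + 133730 + 98711 = 516111.
Weight each subgroup mean by Nₕ/N and sum.
Σ Nₕx̄ₕ = 45551·75.3 + 65956·58.7 + 129810·61.2 + 42353·84.7 + 133730·77.5 + 98711·55.9 = 3429990.3 + 3871617.2 + 7944372 + 3587299.1 + 10364075 + 5517944.9 = 34715298.5.
Divide by N: 34715298.5 / 516111 = 67.2632... → 67.26.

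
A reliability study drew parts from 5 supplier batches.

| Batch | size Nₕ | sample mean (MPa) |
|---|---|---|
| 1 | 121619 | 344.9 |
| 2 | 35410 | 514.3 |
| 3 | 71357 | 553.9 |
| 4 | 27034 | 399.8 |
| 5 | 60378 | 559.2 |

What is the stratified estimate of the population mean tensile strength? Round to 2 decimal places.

N = 121619 + 35410 + 71357 + 27034 + 60378 = 315798.
Weight each subgroup mean by Nₕ/N and sum.
Σ Nₕx̄ₕ = 121619·344.9 + 35410·514.3 + 71357·553.9 + 27034·399.8 + 60378·559.2 = 41946393.1 + 18211363 + 39524642.3 + 10808193.2 + 33763377.6 = 144253969.2.
Divide by N: 144253969.2 / 315798 = 456.7919... → 456.79.

456.79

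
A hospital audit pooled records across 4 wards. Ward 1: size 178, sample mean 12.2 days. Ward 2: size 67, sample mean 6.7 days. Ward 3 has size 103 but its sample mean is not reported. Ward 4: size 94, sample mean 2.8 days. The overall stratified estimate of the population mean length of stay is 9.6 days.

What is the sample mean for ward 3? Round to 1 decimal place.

N = 178 + 67 + 103 + 94 = 442.
Overall total = μ·N = 9.6·442 = 4243.2.
Subtract the known strata: 178·12.2 + 67·6.7 + 94·2.8 = 2883.7.
Remaining total for ward 3: 4243.2 − 2883.7 = 1359.5.
Divide by its size: 1359.5 / 103 = 13.199... → 13.2.

13.2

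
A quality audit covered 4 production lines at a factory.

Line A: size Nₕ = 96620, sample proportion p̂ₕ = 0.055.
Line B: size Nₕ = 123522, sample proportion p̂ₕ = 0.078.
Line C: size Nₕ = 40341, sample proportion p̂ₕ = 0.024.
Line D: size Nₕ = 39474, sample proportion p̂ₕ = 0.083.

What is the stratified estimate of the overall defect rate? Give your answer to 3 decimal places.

0.064

Wₕ = Nₕ/N with N = 299957: 0.3221, 0.4118, 0.1345, 0.1316.
p̂_st = 0.3221·0.055 + 0.4118·0.078 + 0.1345·0.024 + 0.1316·0.083 ≈ 0.06399... → 0.064.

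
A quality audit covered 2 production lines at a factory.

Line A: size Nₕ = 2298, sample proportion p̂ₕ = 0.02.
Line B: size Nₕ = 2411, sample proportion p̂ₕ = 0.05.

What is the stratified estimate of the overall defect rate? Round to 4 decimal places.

N = 2298 + 2411 = 4709.
Overall proportion = Σ (Nₕ/N)·p̂ₕ.
Σ Nₕp̂ₕ = 45.96 + 120.55 = 166.51.
166.51 / 4709 = 0.035360... → 0.0354.

0.0354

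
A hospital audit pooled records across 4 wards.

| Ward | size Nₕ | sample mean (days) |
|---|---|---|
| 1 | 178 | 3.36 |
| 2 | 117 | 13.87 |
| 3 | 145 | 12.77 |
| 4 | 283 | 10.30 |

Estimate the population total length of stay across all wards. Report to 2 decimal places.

6987.42

1: 178·3.36 = 598.08
2: 117·13.87 = 1622.79
3: 145·12.77 = 1851.65
4: 283·10.30 = 2914.9
τ̂ = Σ Nₕx̄ₕ = 6987.42.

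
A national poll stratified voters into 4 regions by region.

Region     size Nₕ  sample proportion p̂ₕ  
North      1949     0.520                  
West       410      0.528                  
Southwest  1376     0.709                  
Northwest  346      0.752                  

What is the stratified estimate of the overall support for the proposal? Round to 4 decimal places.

0.6042

Wₕ = Nₕ/N with N = 4081: 0.4776, 0.1005, 0.3372, 0.0848.
p̂_st = 0.4776·0.520 + 0.1005·0.528 + 0.3372·0.709 + 0.0848·0.752 ≈ 0.604199... → 0.6042.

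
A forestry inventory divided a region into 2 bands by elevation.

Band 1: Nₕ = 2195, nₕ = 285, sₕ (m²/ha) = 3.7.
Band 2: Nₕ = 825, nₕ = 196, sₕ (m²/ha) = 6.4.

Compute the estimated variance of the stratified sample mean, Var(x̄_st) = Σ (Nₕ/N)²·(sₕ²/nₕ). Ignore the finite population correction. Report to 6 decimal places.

0.040971

N = 3020; Wₕ = Nₕ/N.
band 1: (2195/3020)²·3.7²/285 = 0.025375450
band 2: (825/3020)²·6.4²/196 = 0.015595449
Sum = 0.040970899 → 0.040971.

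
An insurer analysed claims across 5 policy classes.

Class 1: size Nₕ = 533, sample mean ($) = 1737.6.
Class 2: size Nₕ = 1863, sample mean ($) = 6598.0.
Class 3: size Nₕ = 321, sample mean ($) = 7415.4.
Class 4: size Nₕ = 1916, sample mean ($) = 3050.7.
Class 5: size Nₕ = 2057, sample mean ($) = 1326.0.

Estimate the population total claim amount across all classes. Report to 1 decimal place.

24171281.4

Population total = Σ Nₕ·x̄ₕ (each stratum's size times its mean).
533·1737.6 + 1863·6598.0 + 321·7415.4 + 1916·3050.7 + 2057·1326.0 = 926140.8 + 12292074 + 2380343.4 + 5845141.2 + 2727582 = 24171281.4.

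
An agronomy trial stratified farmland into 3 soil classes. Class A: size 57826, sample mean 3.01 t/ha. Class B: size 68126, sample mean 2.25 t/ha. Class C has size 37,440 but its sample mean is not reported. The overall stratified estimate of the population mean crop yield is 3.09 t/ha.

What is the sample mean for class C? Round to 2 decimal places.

4.74

Σ Nₕx̄ₕ = N·μ, so 37440·x̄_C = 163392·3.09 − (57826·3.01 + 68126·2.25).
= 504881.28 − 327339.76 = 177541.52.
x̄_C = 177541.52 / 37440 = 4.7420... → 4.74.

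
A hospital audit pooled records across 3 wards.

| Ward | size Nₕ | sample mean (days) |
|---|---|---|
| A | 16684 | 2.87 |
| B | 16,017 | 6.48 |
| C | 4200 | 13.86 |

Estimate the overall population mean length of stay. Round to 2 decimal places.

x̄_st = (Σ Nₕx̄ₕ) / (Σ Nₕ) = (16684·2.87 + 16017·6.48 + 4200·13.86) / 36901
= 209885.24 / 36901 = 5.6878... → 5.69.

5.69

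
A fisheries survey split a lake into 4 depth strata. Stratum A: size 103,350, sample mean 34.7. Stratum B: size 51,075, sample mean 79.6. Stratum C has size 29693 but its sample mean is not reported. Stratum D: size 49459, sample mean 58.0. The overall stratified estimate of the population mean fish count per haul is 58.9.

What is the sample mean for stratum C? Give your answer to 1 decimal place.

109.0

Σ Nₕx̄ₕ = N·μ, so 29693·x̄_C = 233577·58.9 − (103350·34.7 + 51075·79.6 + 49459·58.0).
= 13757685.3 − 10520437 = 3237248.3.
x̄_C = 3237248.3 / 29693 = 109.024... → 109.0.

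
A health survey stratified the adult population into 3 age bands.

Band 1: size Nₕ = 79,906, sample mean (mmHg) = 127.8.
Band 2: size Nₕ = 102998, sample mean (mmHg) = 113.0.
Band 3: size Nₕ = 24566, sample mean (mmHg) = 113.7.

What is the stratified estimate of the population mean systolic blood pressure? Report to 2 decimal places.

118.78

N = 79906 + 102998 + 24566 = 207470.
Overall mean = Σ (Nₕ/N)·x̄ₕ — weight by population share, not a simple average.
Σ Nₕx̄ₕ = 79906·127.8 + 102998·113.0 + 24566·113.7 = 10211986.8 + 11638774 + 2793154.2 = 24643915.
Divide by N: 24643915 / 207470 = 118.7830... → 118.78.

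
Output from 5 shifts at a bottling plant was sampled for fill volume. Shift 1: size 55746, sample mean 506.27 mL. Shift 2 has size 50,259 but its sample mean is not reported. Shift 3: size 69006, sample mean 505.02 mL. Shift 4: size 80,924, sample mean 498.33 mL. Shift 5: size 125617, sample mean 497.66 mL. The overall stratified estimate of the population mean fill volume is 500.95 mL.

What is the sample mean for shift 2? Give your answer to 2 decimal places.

Σ Nₕx̄ₕ = N·μ, so 50259·x̄_2 = 381552·500.95 − (55746·506.27 + 69006·505.02 + 80924·498.33 + 125617·497.66).
= 191138474.4 − 165913350.68 = 25225123.72.
x̄_2 = 25225123.72 / 50259 = 501.9026... → 501.90.

501.90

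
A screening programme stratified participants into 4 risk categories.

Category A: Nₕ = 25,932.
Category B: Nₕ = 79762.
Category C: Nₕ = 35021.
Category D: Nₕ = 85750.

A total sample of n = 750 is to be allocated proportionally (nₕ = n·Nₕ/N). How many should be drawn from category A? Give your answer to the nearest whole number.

Share of category A = 25932/226465 = 0.11451.
Allocate 750 × 0.11451 = 85.881... → 86.

86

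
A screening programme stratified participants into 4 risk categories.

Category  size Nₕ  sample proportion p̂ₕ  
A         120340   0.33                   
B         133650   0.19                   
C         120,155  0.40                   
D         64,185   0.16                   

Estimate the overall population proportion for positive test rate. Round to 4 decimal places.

0.2816

N = 120340 + 133650 + 120155 + 64185 = 438330.
Overall proportion = Σ (Nₕ/N)·p̂ₕ.
Σ Nₕp̂ₕ = 39712.2 + 25393.5 + 48062 + 10269.6 = 123437.3.
123437.3 / 438330 = 0.281608... → 0.2816.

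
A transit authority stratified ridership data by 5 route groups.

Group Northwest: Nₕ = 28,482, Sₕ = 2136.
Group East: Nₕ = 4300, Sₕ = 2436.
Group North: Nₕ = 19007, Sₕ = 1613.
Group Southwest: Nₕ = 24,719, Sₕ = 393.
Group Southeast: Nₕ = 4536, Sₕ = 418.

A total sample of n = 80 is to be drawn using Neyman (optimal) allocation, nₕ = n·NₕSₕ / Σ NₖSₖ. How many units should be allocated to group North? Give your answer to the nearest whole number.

22

Northwest: NₕSₕ = 28482·2136 = 60837552
East: NₕSₕ = 4300·2436 = 10474800
North: NₕSₕ = 19007·1613 = 30658291
Southwest: NₕSₕ = 24719·393 = 9714567
Southeast: NₕSₕ = 4536·418 = 1896048
Σ NₕSₕ = 113581258.
n_North = 80·30658291/113581258 = 21.594... → 22.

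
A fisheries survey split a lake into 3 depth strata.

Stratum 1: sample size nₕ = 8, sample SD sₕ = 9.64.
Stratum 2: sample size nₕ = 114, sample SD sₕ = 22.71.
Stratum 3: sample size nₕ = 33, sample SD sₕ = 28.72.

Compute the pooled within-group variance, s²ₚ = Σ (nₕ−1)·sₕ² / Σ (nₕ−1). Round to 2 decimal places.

561.34

Degrees of freedom: 7 + 113 + 32 = 152.
Σ(nₕ−1)sₕ² = 7·92.9296 + 113·515.7441 + 32·824.8384 = 85324.4193.
s²ₚ = 85324.4193 / 152 = 561.3449... → 561.34.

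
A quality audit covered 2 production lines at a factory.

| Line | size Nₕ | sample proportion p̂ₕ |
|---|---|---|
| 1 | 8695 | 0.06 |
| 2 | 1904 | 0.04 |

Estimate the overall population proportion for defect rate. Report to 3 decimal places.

0.056

N = 8695 + 1904 = 10599.
Overall proportion = Σ (Nₕ/N)·p̂ₕ.
Σ Nₕp̂ₕ = 521.7 + 76.16 = 597.86.
597.86 / 10599 = 0.05641... → 0.056.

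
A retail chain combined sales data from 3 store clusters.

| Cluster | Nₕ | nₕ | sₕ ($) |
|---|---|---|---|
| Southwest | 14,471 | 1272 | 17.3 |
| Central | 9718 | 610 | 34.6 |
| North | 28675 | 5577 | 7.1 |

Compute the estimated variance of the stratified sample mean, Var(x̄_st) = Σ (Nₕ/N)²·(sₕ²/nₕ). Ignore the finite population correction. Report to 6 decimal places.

0.086612

N = 52864; Wₕ = Nₕ/N.
cluster Southwest: (14471/52864)²·17.3²/1272 = 0.017631211
cluster Central: (9718/52864)²·34.6²/610 = 0.066321770
cluster North: (28675/52864)²·7.1²/5577 = 0.002659518
Sum = 0.086612499 → 0.086612.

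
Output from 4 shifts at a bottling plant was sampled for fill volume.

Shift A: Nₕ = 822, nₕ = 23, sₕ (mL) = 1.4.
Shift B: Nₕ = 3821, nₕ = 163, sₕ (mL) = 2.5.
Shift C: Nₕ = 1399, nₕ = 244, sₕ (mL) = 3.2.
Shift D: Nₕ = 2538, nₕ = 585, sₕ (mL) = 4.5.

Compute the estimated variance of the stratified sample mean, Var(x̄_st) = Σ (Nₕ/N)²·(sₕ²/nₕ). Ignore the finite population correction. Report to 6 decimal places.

0.012531

N = 8580. Term for each stratum: Wₕ²sₕ²/nₕ.
Var(x̄_st) = 0.000782163 + 0.007604522 + 0.001115761 + 0.003028850 = 0.012531296 → 0.012531.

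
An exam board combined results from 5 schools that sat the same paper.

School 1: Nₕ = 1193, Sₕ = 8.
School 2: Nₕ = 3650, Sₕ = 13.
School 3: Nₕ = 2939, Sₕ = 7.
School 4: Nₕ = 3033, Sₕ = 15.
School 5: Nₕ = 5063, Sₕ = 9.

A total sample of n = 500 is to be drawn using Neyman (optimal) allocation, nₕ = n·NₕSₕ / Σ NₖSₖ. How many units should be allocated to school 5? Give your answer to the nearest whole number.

Σ NₕSₕ = 1193·8 + 3650·13 + 2939·7 + 3033·15 + 5063·9 = 168629.
Share for 5: 45567/168629 = 0.27022.
n_5 = 500 × 0.27022 = 135.110... → 135.

135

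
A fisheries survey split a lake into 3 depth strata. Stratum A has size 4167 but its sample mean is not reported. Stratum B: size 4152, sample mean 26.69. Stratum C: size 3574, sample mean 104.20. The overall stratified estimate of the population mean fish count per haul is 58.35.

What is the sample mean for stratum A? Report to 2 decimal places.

Σ Nₕx̄ₕ = N·μ, so 4167·x̄_A = 11893·58.35 − (4152·26.69 + 3574·104.20).
= 693956.55 − 483227.68 = 210728.87.
x̄_A = 210728.87 / 4167 = 50.5709... → 50.57.

50.57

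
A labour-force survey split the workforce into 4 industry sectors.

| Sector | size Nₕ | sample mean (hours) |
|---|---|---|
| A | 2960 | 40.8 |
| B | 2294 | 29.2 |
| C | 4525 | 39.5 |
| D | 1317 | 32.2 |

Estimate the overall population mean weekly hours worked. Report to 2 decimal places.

x̄_st = (Σ Nₕx̄ₕ) / (Σ Nₕ) = (2960·40.8 + 2294·29.2 + 4525·39.5 + 1317·32.2) / 11096
= 408897.7 / 11096 = 36.8509... → 36.85.

36.85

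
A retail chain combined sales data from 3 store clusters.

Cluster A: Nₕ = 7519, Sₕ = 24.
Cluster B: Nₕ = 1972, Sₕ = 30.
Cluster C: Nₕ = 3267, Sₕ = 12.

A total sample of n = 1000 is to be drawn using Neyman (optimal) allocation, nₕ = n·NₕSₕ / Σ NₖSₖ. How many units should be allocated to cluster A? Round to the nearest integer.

A: NₕSₕ = 7519·24 = 180456
B: NₕSₕ = 1972·30 = 59160
C: NₕSₕ = 3267·12 = 39204
Σ NₕSₕ = 278820.
n_A = 1000·180456/278820 = 647.213... → 647.

647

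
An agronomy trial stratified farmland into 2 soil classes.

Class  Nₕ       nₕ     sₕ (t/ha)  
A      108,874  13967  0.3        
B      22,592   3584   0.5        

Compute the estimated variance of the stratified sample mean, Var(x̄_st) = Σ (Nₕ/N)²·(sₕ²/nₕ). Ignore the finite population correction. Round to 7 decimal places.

0.0000065

N = 131466; Wₕ = Nₕ/N.
class A: (108874/131466)²·0.3²/13967 = 0.0000044194
class B: (22592/131466)²·0.5²/3584 = 0.0000020599
Sum = 0.0000064793 → 0.0000065.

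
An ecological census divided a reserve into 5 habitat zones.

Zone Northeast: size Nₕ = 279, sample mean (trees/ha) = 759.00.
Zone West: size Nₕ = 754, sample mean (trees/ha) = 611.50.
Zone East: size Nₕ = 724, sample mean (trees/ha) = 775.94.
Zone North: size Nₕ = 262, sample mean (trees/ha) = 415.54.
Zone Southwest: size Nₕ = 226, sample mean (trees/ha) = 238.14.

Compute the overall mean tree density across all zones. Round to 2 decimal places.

N = 2245; weights Wₕ = Nₕ/N = (0.1243, 0.3359, 0.3225, 0.1167, 0.1007).
x̄_st = Σ Wₕ·x̄ₕ = 0.1243·759.00 + 0.3359·611.50 + 0.3225·775.94 + 0.1167·415.54 + 0.1007·238.14 ≈ 622.4070...
→ 622.41.

622.41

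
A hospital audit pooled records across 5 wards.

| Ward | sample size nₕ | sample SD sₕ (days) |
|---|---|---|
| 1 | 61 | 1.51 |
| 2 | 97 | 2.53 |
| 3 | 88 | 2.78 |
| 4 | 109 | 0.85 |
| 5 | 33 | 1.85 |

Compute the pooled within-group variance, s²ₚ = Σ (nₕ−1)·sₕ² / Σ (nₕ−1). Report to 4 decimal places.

1: (61−1)·1.51² = 60·2.2801 = 136.806
2: (97−1)·2.53² = 96·6.4009 = 614.4864
3: (88−1)·2.78² = 87·7.7284 = 672.3708
4: (109−1)·0.85² = 108·0.7225 = 78.03
5: (33−1)·1.85² = 32·3.4225 = 109.52
Numerator = 1611.2132; denominator = Σ(nₕ−1) = 383.
s²ₚ = 1611.2132/383 = 4.206823... → 4.2068.

4.2068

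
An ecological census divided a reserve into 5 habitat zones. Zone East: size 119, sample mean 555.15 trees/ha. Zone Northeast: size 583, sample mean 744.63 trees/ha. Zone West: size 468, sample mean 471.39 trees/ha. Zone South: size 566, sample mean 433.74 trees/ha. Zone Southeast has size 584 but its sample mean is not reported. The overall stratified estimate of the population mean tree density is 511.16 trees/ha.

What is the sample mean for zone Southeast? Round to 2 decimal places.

376.03

Σ Nₕx̄ₕ = N·μ, so 584·x̄_Southeast = 2320·511.16 − (119·555.15 + 583·744.63 + 468·471.39 + 566·433.74).
= 1185891.2 − 966289.5 = 219601.7.
x̄_Southeast = 219601.7 / 584 = 376.0303... → 376.03.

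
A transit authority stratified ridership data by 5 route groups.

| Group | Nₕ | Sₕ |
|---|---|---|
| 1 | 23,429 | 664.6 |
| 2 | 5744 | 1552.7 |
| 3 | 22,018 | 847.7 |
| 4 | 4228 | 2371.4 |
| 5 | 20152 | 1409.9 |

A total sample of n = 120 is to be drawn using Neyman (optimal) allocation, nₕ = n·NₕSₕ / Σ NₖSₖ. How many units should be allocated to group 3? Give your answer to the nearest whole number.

Σ NₕSₕ = 23429·664.6 + 5744·1552.7 + 22018·847.7 + 4228·2371.4 + 20152·1409.9 = 81592864.8.
Share for 3: 18664658.6/81592864.8 = 0.22875.
n_3 = 120 × 0.22875 = 27.450... → 27.

27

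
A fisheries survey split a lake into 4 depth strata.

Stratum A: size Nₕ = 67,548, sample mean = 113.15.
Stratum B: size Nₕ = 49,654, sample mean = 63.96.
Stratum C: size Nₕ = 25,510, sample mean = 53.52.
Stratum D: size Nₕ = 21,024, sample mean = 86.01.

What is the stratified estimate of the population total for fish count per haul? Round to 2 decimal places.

A: 67548·113.15 = 7643056.2
B: 49654·63.96 = 3175869.84
C: 25510·53.52 = 1365295.2
D: 21024·86.01 = 1808274.24
τ̂ = Σ Nₕx̄ₕ = 13992495.48.

13992495.48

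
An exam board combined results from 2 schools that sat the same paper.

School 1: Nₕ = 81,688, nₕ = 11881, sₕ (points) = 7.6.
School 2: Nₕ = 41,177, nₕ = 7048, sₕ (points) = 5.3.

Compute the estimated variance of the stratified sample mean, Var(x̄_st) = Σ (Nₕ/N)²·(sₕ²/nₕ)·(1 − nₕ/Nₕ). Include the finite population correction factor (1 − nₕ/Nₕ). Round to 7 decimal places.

0.0022075

N = 122865; Wₕ = Nₕ/N.
school 1: (81688/122865)²·7.6²/11881·(1 − 11881/81688) = 0.0018364329
school 2: (41177/122865)²·5.3²/7048·(1 − 7048/41177) = 0.0003710289
Sum = 0.0022074618 → 0.0022075.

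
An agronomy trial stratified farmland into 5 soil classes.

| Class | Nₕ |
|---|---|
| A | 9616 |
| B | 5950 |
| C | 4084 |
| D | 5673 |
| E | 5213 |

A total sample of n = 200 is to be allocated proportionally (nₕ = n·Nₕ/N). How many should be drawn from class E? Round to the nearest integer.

34

N = 9616 + 5950 + 4084 + 5673 + 5213 = 30536.
n_E = 200·5213/30536 = 34.143... → 34.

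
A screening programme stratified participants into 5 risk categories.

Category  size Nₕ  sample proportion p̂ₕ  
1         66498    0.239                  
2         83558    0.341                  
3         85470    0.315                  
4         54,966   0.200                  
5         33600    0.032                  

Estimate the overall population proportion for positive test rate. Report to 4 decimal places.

N = 66498 + 83558 + 85470 + 54966 + 33600 = 324092.
Overall proportion = Σ (Nₕ/N)·p̂ₕ.
Σ Nₕp̂ₕ = 15893.022 + 28493.278 + 26923.05 + 10993.2 + 1075.2 = 83377.75.
83377.75 / 324092 = 0.257266... → 0.2573.

0.2573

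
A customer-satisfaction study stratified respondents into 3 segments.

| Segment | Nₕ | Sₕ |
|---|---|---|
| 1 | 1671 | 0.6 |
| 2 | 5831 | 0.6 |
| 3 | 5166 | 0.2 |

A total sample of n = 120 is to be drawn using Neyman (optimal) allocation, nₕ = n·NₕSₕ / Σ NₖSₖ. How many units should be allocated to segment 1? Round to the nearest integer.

22

Σ NₕSₕ = 1671·0.6 + 5831·0.6 + 5166·0.2 = 5534.4.
Share for 1: 1002.6/5534.4 = 0.18116.
n_1 = 120 × 0.18116 = 21.739... → 22.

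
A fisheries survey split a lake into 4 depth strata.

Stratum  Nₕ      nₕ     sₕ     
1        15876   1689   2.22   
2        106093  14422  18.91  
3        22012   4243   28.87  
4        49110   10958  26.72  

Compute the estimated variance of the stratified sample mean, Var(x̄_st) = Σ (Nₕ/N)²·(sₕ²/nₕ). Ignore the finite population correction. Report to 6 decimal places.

0.014272

N = 193091; Wₕ = Nₕ/N.
stratum 1: (15876/193091)²·2.22²/1689 = 0.000019726
stratum 2: (106093/193091)²·18.91²/14422 = 0.007485261
stratum 3: (22012/193091)²·28.87²/4243 = 0.002552792
stratum 4: (49110/193091)²·26.72²/10958 = 0.004214610
Sum = 0.014272390 → 0.014272.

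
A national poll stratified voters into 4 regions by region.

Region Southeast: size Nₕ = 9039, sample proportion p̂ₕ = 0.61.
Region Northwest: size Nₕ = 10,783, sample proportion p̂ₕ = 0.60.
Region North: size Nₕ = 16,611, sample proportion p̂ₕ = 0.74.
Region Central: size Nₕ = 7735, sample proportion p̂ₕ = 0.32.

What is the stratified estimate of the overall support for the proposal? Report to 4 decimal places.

N = 9039 + 10783 + 16611 + 7735 = 44168.
Overall proportion = Σ (Nₕ/N)·p̂ₕ.
Σ Nₕp̂ₕ = 5513.79 + 6469.8 + 12292.14 + 2475.2 = 26750.93.
26750.93 / 44168 = 0.605663... → 0.6057.

0.6057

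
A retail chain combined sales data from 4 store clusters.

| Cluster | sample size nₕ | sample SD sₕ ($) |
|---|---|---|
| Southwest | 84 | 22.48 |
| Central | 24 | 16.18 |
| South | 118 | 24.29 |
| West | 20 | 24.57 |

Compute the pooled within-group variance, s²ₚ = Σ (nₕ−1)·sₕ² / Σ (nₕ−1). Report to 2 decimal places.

Southwest: (84−1)·22.48² = 83·505.3504 = 41944.0832
Central: (24−1)·16.18² = 23·261.7924 = 6021.2252
South: (118−1)·24.29² = 117·590.0041 = 69030.4797
West: (20−1)·24.57² = 19·603.6849 = 11470.0131
Numerator = 128465.8012; denominator = Σ(nₕ−1) = 242.
s²ₚ = 128465.8012/242 = 530.8504... → 530.85.

530.85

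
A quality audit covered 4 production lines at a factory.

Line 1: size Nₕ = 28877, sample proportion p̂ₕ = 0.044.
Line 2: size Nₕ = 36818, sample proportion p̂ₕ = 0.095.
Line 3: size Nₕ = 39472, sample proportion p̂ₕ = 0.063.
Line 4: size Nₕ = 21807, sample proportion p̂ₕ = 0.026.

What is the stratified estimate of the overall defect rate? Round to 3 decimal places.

0.062

Wₕ = Nₕ/N with N = 126974: 0.2274, 0.2900, 0.3109, 0.1717.
p̂_st = 0.2274·0.044 + 0.2900·0.095 + 0.3109·0.063 + 0.1717·0.026 ≈ 0.06160... → 0.062.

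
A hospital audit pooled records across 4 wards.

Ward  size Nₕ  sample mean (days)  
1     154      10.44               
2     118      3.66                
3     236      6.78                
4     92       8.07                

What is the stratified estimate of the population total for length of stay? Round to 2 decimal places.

4382.16

1: 154·10.44 = 1607.76
2: 118·3.66 = 431.88
3: 236·6.78 = 1600.08
4: 92·8.07 = 742.44
τ̂ = Σ Nₕx̄ₕ = 4382.16.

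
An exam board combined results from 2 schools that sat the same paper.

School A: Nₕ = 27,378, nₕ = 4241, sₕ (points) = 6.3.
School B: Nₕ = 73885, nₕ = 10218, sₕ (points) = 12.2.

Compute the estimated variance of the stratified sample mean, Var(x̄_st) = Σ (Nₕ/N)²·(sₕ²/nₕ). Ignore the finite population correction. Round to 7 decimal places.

N = 101263; Wₕ = Nₕ/N.
school A: (27378/101263)²·6.3²/4241 = 0.0006840923
school B: (73885/101263)²·12.2²/10218 = 0.0077546953
Sum = 0.0084387876 → 0.0084388.

0.0084388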